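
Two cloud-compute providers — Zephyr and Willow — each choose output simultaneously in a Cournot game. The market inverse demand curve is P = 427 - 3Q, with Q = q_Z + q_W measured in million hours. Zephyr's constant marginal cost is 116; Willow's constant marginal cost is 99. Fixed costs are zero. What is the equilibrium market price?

214

Zephyr's profit: π_Z = (427 - 3Q)q_Z - (116q_Z). Setting ∂π_Z/∂q_Z = 0: 311 - 6q_Z - 3(q_W) = 0.
Willow's profit: π_W = (427 - 3Q)q_W - (99q_W). Setting ∂π_W/∂q_W = 0: 328 - 6q_W - 3(q_Z) = 0.
Rearranging gives the reaction functions q_Z = (311 - 3q_W)/6 and q_W = (328 - 3q_Z)/6.
Substituting one into the other gives q_Z = 98/3 and q_W = 115/3.
Total output Q = 71, so price P = 427 - 3·71 = 214.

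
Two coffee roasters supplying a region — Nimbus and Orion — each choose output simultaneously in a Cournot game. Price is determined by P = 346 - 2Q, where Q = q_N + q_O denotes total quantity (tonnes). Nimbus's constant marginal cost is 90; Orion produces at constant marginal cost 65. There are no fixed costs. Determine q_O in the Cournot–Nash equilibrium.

51

Nimbus's profit: π_N = (346 - 2Q)q_N - (90q_N). Setting ∂π_N/∂q_N = 0: 256 - 4q_N - 2(q_O) = 0.
Orion's profit: π_O = (346 - 2Q)q_O - (65q_O). Setting ∂π_O/∂q_O = 0: 281 - 4q_O - 2(q_N) = 0.
So q_N = (256 - 2q_O)/4 and q_O = (281 - 2q_N)/4.
Substituting one into the other gives q_N = 77/2 and q_O = 51.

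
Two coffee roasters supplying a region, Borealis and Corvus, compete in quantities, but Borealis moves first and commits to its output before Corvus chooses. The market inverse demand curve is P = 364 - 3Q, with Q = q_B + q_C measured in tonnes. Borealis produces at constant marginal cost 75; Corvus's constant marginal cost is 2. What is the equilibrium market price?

Solve by backward induction. Given q_B, the follower Corvus maximises π_C = (364 - 3q_B - 3q_C)q_C - 2q_C.
Follower FOC: 362 - 3q_B - 6q_C = 0, so q_C(q_B) = (362 - 3q_B)/6.
The leader anticipates this reaction. Substituting into P = 364 - 3Q gives P = 183 - (3/2)q_B, so π_B = (183 - (3/2)q_B)q_B - 75q_B.
Maximising: ∂π_B/∂q_B = 108 - 3q_B = 0, giving q_B = 36.
Then q_C = (362 - 3·36)/6 = 127/3.
Total output Q = 235/3, so price P = 364 - 3·(235/3) = 129.

129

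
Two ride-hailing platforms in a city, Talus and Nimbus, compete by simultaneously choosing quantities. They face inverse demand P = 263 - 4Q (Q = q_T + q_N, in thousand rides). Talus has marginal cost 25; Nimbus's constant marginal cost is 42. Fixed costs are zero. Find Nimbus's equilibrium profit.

1156

Talus's profit: π_T = (263 - 4Q)q_T - (25q_T). Setting ∂π_T/∂q_T = 0: 238 - 8q_T - 4(q_N) = 0.
Nimbus's profit: π_N = (263 - 4Q)q_N - (42q_N). Setting ∂π_N/∂q_N = 0: 221 - 8q_N - 4(q_T) = 0.
So q_T = (238 - 4q_N)/8 and q_N = (221 - 4q_T)/8.
Substituting one into the other gives q_T = 85/4 and q_N = 17.
Price P = 263 - 4·(153/4) = 110.
Nimbus's profit: (110 - 42)·17 = 1156.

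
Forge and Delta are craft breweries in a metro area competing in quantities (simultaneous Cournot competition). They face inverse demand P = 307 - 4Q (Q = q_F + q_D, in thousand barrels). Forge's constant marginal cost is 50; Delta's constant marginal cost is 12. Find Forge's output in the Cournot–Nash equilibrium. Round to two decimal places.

18.25

Forge's profit: π_F = (307 - 4Q)q_F - (50q_F). Setting ∂π_F/∂q_F = 0: 257 - 8q_F - 4(q_D) = 0.
Delta's profit: π_D = (307 - 4Q)q_D - (12q_D). Setting ∂π_D/∂q_D = 0: 295 - 8q_D - 4(q_F) = 0.
Best responses: q_F = (257 - 4q_D)/8, q_D = (295 - 4q_F)/8.
Substituting one into the other gives q_F = 73/4 and q_D = 111/4.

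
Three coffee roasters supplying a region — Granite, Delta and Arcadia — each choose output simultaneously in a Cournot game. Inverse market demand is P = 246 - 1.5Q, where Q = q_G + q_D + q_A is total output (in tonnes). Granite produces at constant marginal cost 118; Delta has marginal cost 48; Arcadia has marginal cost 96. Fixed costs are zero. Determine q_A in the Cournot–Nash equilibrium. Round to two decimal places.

20.67

Granite's profit: π_G = (246 - 1.5Q)q_G - (118q_G). Setting ∂π_G/∂q_G = 0: 128 - 3q_G - (3/2)(q_D + q_A) = 0.
Delta's first-order condition: 198 - 3q_D - (3/2)(q_G + q_A) = 0.
Arcadia's profit: π_A = (246 - 1.5Q)q_A - (96q_A). Setting ∂π_A/∂q_A = 0: 150 - 3q_A - (3/2)(q_G + q_D) = 0.
Summing all 3 equations gives 476 − 6Q = 0, hence Q = 238/3.
Back-substituting: q_G = (128 − 119)/(3/2) = 6, q_D = (198 − 119)/(3/2) = 158/3, q_A = (150 − 119)/(3/2) = 62/3.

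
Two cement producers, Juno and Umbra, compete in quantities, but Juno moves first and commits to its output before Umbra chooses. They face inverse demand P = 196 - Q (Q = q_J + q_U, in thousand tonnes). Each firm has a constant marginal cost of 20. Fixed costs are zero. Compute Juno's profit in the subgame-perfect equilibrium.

Solve by backward induction. Given q_J, the follower Umbra maximises π_U = (196 - q_J - q_U)q_U - 20q_U.
Setting the follower's marginal profit to zero, 176 - q_J - 2q_U = 0, i.e. q_U = (176 - q_J)/2.
Juno substitutes q_U(q_J) into its own profit: π_J = q_J(196 - q_J - (176 - q_J)/2) - 20q_J = (108 - (1/2)q_J)q_J - 20q_J.
The leader's first-order condition 88 - q_J = 0 yields q_J = 88.
Then q_U = (176 - 88)/2 = 44.
Price P = 196 - 132 = 64.
Juno's profit: (64 - 20)·88 = 3872.

3872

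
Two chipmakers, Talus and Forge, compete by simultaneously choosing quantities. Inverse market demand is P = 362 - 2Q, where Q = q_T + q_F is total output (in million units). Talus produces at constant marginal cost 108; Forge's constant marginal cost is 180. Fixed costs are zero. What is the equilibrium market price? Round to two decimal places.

Talus's profit: π_T = (362 - 2Q)q_T - (108q_T). Setting ∂π_T/∂q_T = 0: 254 - 4q_T - 2(q_F) = 0.
Forge's first-order condition: 182 - 4q_F - 2(q_T) = 0.
Rearranging gives the reaction functions q_T = (254 - 2q_F)/4 and q_F = (182 - 2q_T)/4.
Solving the pair: q_T = 163/3, q_F = 55/3.
Total output Q = 218/3, so price P = 362 - 2·(218/3) = 650/3.

216.67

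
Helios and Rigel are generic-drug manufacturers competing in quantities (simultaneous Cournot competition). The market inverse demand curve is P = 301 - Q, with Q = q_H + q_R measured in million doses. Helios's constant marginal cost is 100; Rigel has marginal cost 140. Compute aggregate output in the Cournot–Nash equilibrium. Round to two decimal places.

Helios's profit: π_H = (301 - Q)q_H - (100q_H). Setting ∂π_H/∂q_H = 0: 201 - 2q_H - (q_R) = 0.
Rigel's first-order condition: 161 - 2q_R - (q_H) = 0.
Best responses: q_H = (201 - q_R)/2, q_R = (161 - q_H)/2.
Substituting one into the other gives q_H = 241/3 and q_R = 121/3.
Total output Q = 241/3 + 121/3 = 362/3.

120.67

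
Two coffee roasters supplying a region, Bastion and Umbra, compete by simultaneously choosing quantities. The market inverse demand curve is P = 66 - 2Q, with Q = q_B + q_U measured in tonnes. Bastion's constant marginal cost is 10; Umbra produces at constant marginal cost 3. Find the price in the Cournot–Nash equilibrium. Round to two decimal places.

Bastion's profit: π_B = (66 - 2Q)q_B - (10q_B). Setting ∂π_B/∂q_B = 0: 56 - 4q_B - 2(q_U) = 0.
Umbra's profit: π_U = (66 - 2Q)q_U - (3q_U). Setting ∂π_U/∂q_U = 0: 63 - 4q_U - 2(q_B) = 0.
Rearranging gives the reaction functions q_B = (56 - 2q_U)/4 and q_U = (63 - 2q_B)/4.
Substituting one into the other gives q_B = 49/6 and q_U = 35/3.
Total output Q = 119/6, so price P = 66 - 2·(119/6) = 79/3.

26.33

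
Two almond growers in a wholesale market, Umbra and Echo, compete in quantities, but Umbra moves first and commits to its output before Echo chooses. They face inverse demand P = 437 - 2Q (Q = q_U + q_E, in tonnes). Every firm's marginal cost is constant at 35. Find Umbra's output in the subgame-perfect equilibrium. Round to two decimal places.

100.50

The follower Echo best-responds to any q_U: π_E = (437 - 2Q)q_E - 35q_E.
Follower FOC: 402 - 2q_U - 4q_E = 0, so q_E(q_U) = (402 - 2q_U)/4.
Umbra substitutes q_E(q_U) into its own profit: π_U = q_U(437 - 2q_U - (402 - 2q_U)/2) - 35q_U = (236 - q_U)q_U - 35q_U.
Leader FOC: 201 - 2q_U = 0, so q_U = 201/2.
Then q_E = (402 - 2·(201/2))/4 = 201/4.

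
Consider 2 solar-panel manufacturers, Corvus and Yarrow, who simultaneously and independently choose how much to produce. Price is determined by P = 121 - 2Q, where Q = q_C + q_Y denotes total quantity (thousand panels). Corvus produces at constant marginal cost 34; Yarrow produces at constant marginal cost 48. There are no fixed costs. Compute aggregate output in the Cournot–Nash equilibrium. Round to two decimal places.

26.67

Corvus's profit: π_C = (121 - 2Q)q_C - (34q_C). Setting ∂π_C/∂q_C = 0: 87 - 4q_C - 2(q_Y) = 0.
Yarrow's profit: π_Y = (121 - 2Q)q_Y - (48q_Y). Setting ∂π_Y/∂q_Y = 0: 73 - 4q_Y - 2(q_C) = 0.
So q_C = (87 - 2q_Y)/4 and q_Y = (73 - 2q_C)/4.
Solving the pair: q_C = 101/6, q_Y = 59/6.
Total output Q = 101/6 + 59/6 = 80/3.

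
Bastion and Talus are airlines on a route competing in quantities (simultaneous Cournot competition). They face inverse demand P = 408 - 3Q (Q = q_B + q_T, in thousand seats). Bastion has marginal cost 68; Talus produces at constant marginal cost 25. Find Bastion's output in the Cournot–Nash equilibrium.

33

Bastion's profit: π_B = (408 - 3Q)q_B - (68q_B). Setting ∂π_B/∂q_B = 0: 340 - 6q_B - 3(q_T) = 0.
Talus's profit: π_T = (408 - 3Q)q_T - (25q_T). Setting ∂π_T/∂q_T = 0: 383 - 6q_T - 3(q_B) = 0.
Rearranging gives the reaction functions q_B = (340 - 3q_T)/6 and q_T = (383 - 3q_B)/6.
Solving the pair: q_B = 33, q_T = 142/3.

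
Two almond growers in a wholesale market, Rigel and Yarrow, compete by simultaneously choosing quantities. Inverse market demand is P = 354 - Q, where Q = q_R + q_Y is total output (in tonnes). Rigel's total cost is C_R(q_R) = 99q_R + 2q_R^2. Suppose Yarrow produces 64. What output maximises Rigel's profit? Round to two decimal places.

With the rival's output fixed at 64, Rigel's profit is π_R = (354 - 64 - q_R)q_R - (99q_R + 2q_R²) = (290 - q_R)q_R - (99q_R + 2q_R²).
∂π_R/∂q_R = 191 - 6q_R = 0, so q_R = 191/6.

31.83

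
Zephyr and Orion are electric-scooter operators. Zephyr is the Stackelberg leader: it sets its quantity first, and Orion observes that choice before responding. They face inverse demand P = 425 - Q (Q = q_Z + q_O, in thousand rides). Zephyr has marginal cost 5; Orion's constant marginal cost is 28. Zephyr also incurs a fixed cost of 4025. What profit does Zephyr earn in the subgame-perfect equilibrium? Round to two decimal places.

20506.13

The follower Orion best-responds to any q_Z: π_O = (425 - Q)q_O - 28q_O.
∂π_O/∂q_O = 397 - q_Z - 2q_O = 0 gives the reaction function q_O = (397 - q_Z)/2.
The leader anticipates this reaction. Substituting into P = 425 - Q gives P = 453/2 - (1/2)q_Z, so π_Z = (453/2 - (1/2)q_Z)q_Z - 5q_Z.
The leader's first-order condition 443/2 - q_Z = 0 yields q_Z = 443/2.
Then q_O = (397 - 443/2)/2 = 351/4.
Price P = 425 - 1237/4 = 463/4.
Zephyr's profit: (463/4 - 5)·(443/2) - 4025 = 20506.1250.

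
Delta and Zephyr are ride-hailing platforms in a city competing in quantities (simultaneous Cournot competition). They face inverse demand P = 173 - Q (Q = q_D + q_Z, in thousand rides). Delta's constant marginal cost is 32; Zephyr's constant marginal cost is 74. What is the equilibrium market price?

Delta's profit: π_D = (173 - Q)q_D - (32q_D). Setting ∂π_D/∂q_D = 0: 141 - 2q_D - (q_Z) = 0.
Zephyr's first-order condition: 99 - 2q_Z - (q_D) = 0.
Best responses: q_D = (141 - q_Z)/2, q_Z = (99 - q_D)/2.
Solving the pair: q_D = 61, q_Z = 19.
Total output Q = 80, so price P = 173 - 80 = 93.

93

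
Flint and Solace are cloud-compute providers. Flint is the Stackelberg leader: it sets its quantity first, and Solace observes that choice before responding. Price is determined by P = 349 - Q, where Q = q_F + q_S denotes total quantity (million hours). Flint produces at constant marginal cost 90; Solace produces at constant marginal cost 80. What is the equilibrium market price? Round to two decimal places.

152.25

The follower Solace best-responds to any q_F: π_S = (349 - Q)q_S - 80q_S.
Follower FOC: 269 - q_F - 2q_S = 0, so q_S(q_F) = (269 - q_F)/2.
Flint substitutes q_S(q_F) into its own profit: π_F = q_F(349 - q_F - (269 - q_F)/2) - 90q_F = (429/2 - (1/2)q_F)q_F - 90q_F.
Maximising: ∂π_F/∂q_F = 249/2 - q_F = 0, giving q_F = 249/2.
Then q_S = (269 - 249/2)/2 = 289/4.
Total output Q = 787/4, so price P = 349 - 787/4 = 609/4.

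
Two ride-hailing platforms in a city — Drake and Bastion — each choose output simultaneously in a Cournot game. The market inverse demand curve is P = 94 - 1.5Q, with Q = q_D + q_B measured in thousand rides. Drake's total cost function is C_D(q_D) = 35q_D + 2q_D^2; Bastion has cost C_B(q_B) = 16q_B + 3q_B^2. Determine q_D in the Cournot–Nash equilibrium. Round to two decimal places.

6.81

Drake's profit: π_D = (94 - 1.5Q)q_D - (35q_D + 2q_D²). Setting ∂π_D/∂q_D = 0: 59 - 7q_D - (3/2)(q_B) = 0.
Bastion's profit: π_B = (94 - 1.5Q)q_B - (16q_B + 3q_B²). Setting ∂π_B/∂q_B = 0: 78 - 9q_B - (3/2)(q_D) = 0.
Best responses: q_D = (59 - (3/2)q_B)/7, q_B = (78 - (3/2)q_D)/9.
Solving the pair: q_D = 184/27, q_B = 610/81.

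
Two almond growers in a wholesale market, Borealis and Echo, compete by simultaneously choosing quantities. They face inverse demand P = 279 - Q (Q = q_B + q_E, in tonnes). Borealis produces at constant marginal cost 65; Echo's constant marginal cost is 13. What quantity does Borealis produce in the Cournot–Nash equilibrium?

Borealis's profit: π_B = (279 - Q)q_B - (65q_B). Setting ∂π_B/∂q_B = 0: 214 - 2q_B - (q_E) = 0.
Echo's profit: π_E = (279 - Q)q_E - (13q_E). Setting ∂π_E/∂q_E = 0: 266 - 2q_E - (q_B) = 0.
Best responses: q_B = (214 - q_E)/2, q_E = (266 - q_B)/2.
Substituting one into the other gives q_B = 54 and q_E = 106.

54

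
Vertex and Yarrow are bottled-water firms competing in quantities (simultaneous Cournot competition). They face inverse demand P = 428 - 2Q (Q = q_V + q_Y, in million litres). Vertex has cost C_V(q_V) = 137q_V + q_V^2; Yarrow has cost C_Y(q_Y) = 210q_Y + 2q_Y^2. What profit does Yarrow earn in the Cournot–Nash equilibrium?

1089

Vertex's profit: π_V = (428 - 2Q)q_V - (137q_V + q_V²). Setting ∂π_V/∂q_V = 0: 291 - 6q_V - 2(q_Y) = 0.
Yarrow's profit: π_Y = (428 - 2Q)q_Y - (210q_Y + 2q_Y²). Setting ∂π_Y/∂q_Y = 0: 218 - 8q_Y - 2(q_V) = 0.
Best responses: q_V = (291 - 2q_Y)/6, q_Y = (218 - 2q_V)/8.
Solving the pair: q_V = 43, q_Y = 33/2.
Price P = 428 - 2·(119/2) = 309.
Yarrow's profit: 309·(33/2) - 210·(33/2) - 2(33/2)² = 1089.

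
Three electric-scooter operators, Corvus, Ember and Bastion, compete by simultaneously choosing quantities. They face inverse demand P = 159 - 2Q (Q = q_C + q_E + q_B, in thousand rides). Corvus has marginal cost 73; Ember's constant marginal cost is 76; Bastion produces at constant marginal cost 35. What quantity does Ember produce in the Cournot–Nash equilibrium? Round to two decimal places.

4.88

Corvus's profit: π_C = (159 - 2Q)q_C - (73q_C). Setting ∂π_C/∂q_C = 0: 86 - 4q_C - 2(q_E + q_B) = 0.
Ember's profit: π_E = (159 - 2Q)q_E - (76q_E). Setting ∂π_E/∂q_E = 0: 83 - 4q_E - 2(q_C + q_B) = 0.
Bastion's first-order condition: 124 - 4q_B - 2(q_C + q_E) = 0.
Adding the 3 conditions: 293 − 4Q − 4Q = 0, i.e. Q = 293/8.
Back-substituting: q_C = (86 − 293/4)/2 = 51/8, q_E = (83 − 293/4)/2 = 39/8, q_B = (124 − 293/4)/2 = 203/8.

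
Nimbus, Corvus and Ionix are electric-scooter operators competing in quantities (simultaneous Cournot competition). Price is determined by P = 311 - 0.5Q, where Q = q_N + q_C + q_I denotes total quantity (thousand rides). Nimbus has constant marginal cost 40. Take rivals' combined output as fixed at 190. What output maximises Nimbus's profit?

With rivals' combined output fixed at 190, Nimbus's profit is π_N = (311 - (1/2)·190 - (1/2)q_N)q_N - (40q_N) = (216 - (1/2)q_N)q_N - (40q_N).
∂π_N/∂q_N = 176 - q_N = 0, so q_N = 176.

176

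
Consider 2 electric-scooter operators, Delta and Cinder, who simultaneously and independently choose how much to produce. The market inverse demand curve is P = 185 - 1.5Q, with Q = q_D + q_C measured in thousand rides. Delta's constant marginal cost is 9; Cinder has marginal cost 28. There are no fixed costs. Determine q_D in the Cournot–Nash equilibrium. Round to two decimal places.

Delta's profit: π_D = (185 - 1.5Q)q_D - (9q_D). Setting ∂π_D/∂q_D = 0: 176 - 3q_D - (3/2)(q_C) = 0.
Cinder's profit: π_C = (185 - 1.5Q)q_C - (28q_C). Setting ∂π_C/∂q_C = 0: 157 - 3q_C - (3/2)(q_D) = 0.
So q_D = (176 - (3/2)q_C)/3 and q_C = (157 - (3/2)q_D)/3.
Solving the pair: q_D = 130/3, q_C = 92/3.

43.33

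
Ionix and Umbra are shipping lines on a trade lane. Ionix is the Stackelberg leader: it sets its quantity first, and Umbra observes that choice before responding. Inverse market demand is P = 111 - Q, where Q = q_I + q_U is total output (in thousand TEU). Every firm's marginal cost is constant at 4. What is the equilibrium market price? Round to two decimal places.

30.75

Solve by backward induction. Given q_I, the follower Umbra maximises π_U = (111 - q_I - q_U)q_U - 4q_U.
Follower FOC: 107 - q_I - 2q_U = 0, so q_U(q_I) = (107 - q_I)/2.
Ionix substitutes q_U(q_I) into its own profit: π_I = q_I(111 - q_I - (107 - q_I)/2) - 4q_I = (115/2 - (1/2)q_I)q_I - 4q_I.
The leader's first-order condition 107/2 - q_I = 0 yields q_I = 107/2.
Then q_U = (107 - 107/2)/2 = 107/4.
Total output Q = 321/4, so price P = 111 - 321/4 = 123/4.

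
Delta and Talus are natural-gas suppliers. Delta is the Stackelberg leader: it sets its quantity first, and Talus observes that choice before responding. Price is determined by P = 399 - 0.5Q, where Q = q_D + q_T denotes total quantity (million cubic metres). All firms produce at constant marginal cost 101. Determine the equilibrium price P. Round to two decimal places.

175.50

Solve by backward induction. Given q_D, the follower Talus maximises π_T = (399 - (1/2)q_D - (1/2)q_T)q_T - 101q_T.
Setting the follower's marginal profit to zero, 298 - (1/2)q_D - q_T = 0, i.e. q_T = (298 - (1/2)q_D).
Delta substitutes q_T(q_D) into its own profit: π_D = q_D(399 - (1/2)q_D - (298 - (1/2)q_D)/2) - 101q_D = (250 - (1/4)q_D)q_D - 101q_D.
Leader FOC: 149 - (1/2)q_D = 0, so q_D = 298.
Then q_T = (298 - (1/2)·298) = 149.
Total output Q = 447, so price P = 399 - (1/2)·447 = 351/2.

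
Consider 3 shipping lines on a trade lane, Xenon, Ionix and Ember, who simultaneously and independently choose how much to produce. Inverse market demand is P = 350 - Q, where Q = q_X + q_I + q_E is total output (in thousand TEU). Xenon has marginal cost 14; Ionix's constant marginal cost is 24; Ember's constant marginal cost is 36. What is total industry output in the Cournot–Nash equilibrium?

Xenon's profit: π_X = (350 - Q)q_X - (14q_X). Setting ∂π_X/∂q_X = 0: 336 - 2q_X - (q_I + q_E) = 0.
Ionix's first-order condition: 326 - 2q_I - (q_X + q_E) = 0.
Ember's profit: π_E = (350 - Q)q_E - (36q_E). Setting ∂π_E/∂q_E = 0: 314 - 2q_E - (q_X + q_I) = 0.
Adding the 3 conditions: 976 − 2Q − 2Q = 0, i.e. Q = 244.
Back-substituting: q_X = (336 − 244) = 92, q_I = (326 − 244) = 82, q_E = (314 − 244) = 70.
Total output Q = 92 + 82 + 70 = 244.

244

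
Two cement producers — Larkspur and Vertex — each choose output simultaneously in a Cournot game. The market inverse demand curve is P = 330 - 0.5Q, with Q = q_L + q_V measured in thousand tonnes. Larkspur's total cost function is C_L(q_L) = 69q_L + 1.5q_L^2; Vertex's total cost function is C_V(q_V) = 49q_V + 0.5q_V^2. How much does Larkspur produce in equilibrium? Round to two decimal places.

49.23

Larkspur's profit: π_L = (330 - 0.5Q)q_L - (69q_L + (3/2)q_L²). Setting ∂π_L/∂q_L = 0: 261 - 4q_L - (1/2)(q_V) = 0.
Vertex's profit: π_V = (330 - 0.5Q)q_V - (49q_V + (1/2)q_V²). Setting ∂π_V/∂q_V = 0: 281 - 2q_V - (1/2)(q_L) = 0.
So q_L = (261 - (1/2)q_V)/4 and q_V = (281 - (1/2)q_L)/2.
Substituting one into the other gives q_L = 1526/31 and q_V = 128.1935.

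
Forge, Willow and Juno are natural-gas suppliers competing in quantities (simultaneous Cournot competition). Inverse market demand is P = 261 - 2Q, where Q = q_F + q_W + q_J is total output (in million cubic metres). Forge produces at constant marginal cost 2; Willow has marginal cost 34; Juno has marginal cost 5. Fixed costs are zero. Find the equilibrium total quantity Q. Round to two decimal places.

Forge's profit: π_F = (261 - 2Q)q_F - (2q_F). Setting ∂π_F/∂q_F = 0: 259 - 4q_F - 2(q_W + q_J) = 0.
Willow's profit: π_W = (261 - 2Q)q_W - (34q_W). Setting ∂π_W/∂q_W = 0: 227 - 4q_W - 2(q_F + q_J) = 0.
Juno's profit: π_J = (261 - 2Q)q_J - (5q_J). Setting ∂π_J/∂q_J = 0: 256 - 4q_J - 2(q_F + q_W) = 0.
Summing all 3 equations gives 742 − 8Q = 0, hence Q = 371/4.
Back-substituting: q_F = (259 − 371/2)/2 = 147/4, q_W = (227 − 371/2)/2 = 83/4, q_J = (256 − 371/2)/2 = 141/4.
Total output Q = 147/4 + 83/4 + 141/4 = 371/4.

92.75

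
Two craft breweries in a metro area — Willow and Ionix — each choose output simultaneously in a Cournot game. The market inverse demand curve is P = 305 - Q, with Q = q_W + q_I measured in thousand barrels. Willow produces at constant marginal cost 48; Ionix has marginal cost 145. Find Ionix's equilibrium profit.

441

Willow's profit: π_W = (305 - Q)q_W - (48q_W). Setting ∂π_W/∂q_W = 0: 257 - 2q_W - (q_I) = 0.
Ionix's profit: π_I = (305 - Q)q_I - (145q_I). Setting ∂π_I/∂q_I = 0: 160 - 2q_I - (q_W) = 0.
Best responses: q_W = (257 - q_I)/2, q_I = (160 - q_W)/2.
Substituting one into the other gives q_W = 118 and q_I = 21.
Price P = 305 - 139 = 166.
Ionix's profit: (166 - 145)·21 = 441.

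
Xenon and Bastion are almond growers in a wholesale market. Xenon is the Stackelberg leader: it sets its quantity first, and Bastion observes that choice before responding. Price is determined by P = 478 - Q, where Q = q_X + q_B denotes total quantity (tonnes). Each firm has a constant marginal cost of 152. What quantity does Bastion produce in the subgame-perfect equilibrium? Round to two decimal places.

81.50

The follower Bastion best-responds to any q_X: π_B = (478 - Q)q_B - 152q_B.
Follower FOC: 326 - q_X - 2q_B = 0, so q_B(q_X) = (326 - q_X)/2.
Xenon substitutes q_B(q_X) into its own profit: π_X = q_X(478 - q_X - (326 - q_X)/2) - 152q_X = (315 - (1/2)q_X)q_X - 152q_X.
Leader FOC: 163 - q_X = 0, so q_X = 163.
Then q_B = (326 - 163)/2 = 163/2.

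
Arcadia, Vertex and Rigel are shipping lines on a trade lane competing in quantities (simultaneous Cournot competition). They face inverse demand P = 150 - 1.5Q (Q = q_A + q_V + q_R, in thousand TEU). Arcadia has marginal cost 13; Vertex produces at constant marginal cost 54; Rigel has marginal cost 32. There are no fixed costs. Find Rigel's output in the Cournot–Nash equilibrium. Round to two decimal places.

Arcadia's profit: π_A = (150 - 1.5Q)q_A - (13q_A). Setting ∂π_A/∂q_A = 0: 137 - 3q_A - (3/2)(q_V + q_R) = 0.
Vertex's first-order condition: 96 - 3q_V - (3/2)(q_A + q_R) = 0.
Rigel's profit: π_R = (150 - 1.5Q)q_R - (32q_R). Setting ∂π_R/∂q_R = 0: 118 - 3q_R - (3/2)(q_A + q_V) = 0.
Adding the 3 conditions: 351 − 3Q − 3Q = 0, i.e. Q = 117/2.
Back-substituting: q_A = (137 − 351/4)/(3/2) = 197/6, q_V = (96 − 351/4)/(3/2) = 11/2, q_R = (118 − 351/4)/(3/2) = 121/6.

20.17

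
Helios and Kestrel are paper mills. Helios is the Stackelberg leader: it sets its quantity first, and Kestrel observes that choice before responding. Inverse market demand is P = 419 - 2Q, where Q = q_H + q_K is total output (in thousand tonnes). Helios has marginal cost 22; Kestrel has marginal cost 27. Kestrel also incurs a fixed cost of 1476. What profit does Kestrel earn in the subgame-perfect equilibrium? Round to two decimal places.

The follower Kestrel best-responds to any q_H: π_K = (419 - 2Q)q_K - 27q_K.
Follower FOC: 392 - 2q_H - 4q_K = 0, so q_K(q_H) = (392 - 2q_H)/4.
The leader anticipates this reaction. Substituting into P = 419 - 2Q gives P = 223 - q_H, so π_H = (223 - q_H)q_H - 22q_H.
Leader FOC: 201 - 2q_H = 0, so q_H = 201/2.
Then q_K = (392 - 2·(201/2))/4 = 191/4.
Price P = 419 - 2·(593/4) = 245/2.
Kestrel's profit: (245/2 - 27)·(191/4) - 1476 = 3084.1250.

3084.13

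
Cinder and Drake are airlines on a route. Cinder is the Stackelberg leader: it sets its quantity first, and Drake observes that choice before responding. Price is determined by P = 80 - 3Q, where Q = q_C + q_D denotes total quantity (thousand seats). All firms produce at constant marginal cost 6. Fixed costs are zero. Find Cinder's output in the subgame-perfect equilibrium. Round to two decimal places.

12.33

Solve by backward induction. Given q_C, the follower Drake maximises π_D = (80 - 3q_C - 3q_D)q_D - 6q_D.
Setting the follower's marginal profit to zero, 74 - 3q_C - 6q_D = 0, i.e. q_D = (74 - 3q_C)/6.
Cinder substitutes q_D(q_C) into its own profit: π_C = q_C(80 - 3q_C - (74 - 3q_C)/2) - 6q_C = (43 - (3/2)q_C)q_C - 6q_C.
Maximising: ∂π_C/∂q_C = 37 - 3q_C = 0, giving q_C = 37/3.
Then q_D = (74 - 3·(37/3))/6 = 37/6.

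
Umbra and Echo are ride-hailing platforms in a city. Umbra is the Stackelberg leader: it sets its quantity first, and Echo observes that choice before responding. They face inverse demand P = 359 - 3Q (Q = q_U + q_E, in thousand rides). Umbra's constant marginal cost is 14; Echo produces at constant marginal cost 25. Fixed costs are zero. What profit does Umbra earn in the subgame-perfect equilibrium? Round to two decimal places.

Solve by backward induction. Given q_U, the follower Echo maximises π_E = (359 - 3q_U - 3q_E)q_E - 25q_E.
Follower FOC: 334 - 3q_U - 6q_E = 0, so q_E(q_U) = (334 - 3q_U)/6.
The leader anticipates this reaction. Substituting into P = 359 - 3Q gives P = 192 - (3/2)q_U, so π_U = (192 - (3/2)q_U)q_U - 14q_U.
The leader's first-order condition 178 - 3q_U = 0 yields q_U = 178/3.
Then q_E = (334 - 3·(178/3))/6 = 26.
Price P = 359 - 3·(256/3) = 103.
Umbra's profit: (103 - 14)·(178/3) = 5280.6667.

5280.67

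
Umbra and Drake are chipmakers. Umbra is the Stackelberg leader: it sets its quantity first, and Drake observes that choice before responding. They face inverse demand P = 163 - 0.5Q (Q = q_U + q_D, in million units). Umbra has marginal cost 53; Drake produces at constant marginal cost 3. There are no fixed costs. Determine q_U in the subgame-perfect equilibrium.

Solve by backward induction. Given q_U, the follower Drake maximises π_D = (163 - (1/2)q_U - (1/2)q_D)q_D - 3q_D.
Follower FOC: 160 - (1/2)q_U - q_D = 0, so q_D(q_U) = (160 - (1/2)q_U).
Umbra substitutes q_D(q_U) into its own profit: π_U = q_U(163 - (1/2)q_U - (160 - (1/2)q_U)/2) - 53q_U = (83 - (1/4)q_U)q_U - 53q_U.
Leader FOC: 30 - (1/2)q_U = 0, so q_U = 60.
Then q_D = (160 - (1/2)·60) = 130.

60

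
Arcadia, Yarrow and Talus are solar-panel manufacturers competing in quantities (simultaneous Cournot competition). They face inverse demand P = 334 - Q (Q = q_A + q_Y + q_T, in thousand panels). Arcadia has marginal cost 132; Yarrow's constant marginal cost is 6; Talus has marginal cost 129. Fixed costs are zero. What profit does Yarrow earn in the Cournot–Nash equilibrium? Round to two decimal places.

Arcadia's profit: π_A = (334 - Q)q_A - (132q_A). Setting ∂π_A/∂q_A = 0: 202 - 2q_A - (q_Y + q_T) = 0.
Yarrow's profit: π_Y = (334 - Q)q_Y - (6q_Y). Setting ∂π_Y/∂q_Y = 0: 328 - 2q_Y - (q_A + q_T) = 0.
Talus's profit: π_T = (334 - Q)q_T - (129q_T). Setting ∂π_T/∂q_T = 0: 205 - 2q_T - (q_A + q_Y) = 0.
Adding the 3 conditions: 735 − 2Q − 2Q = 0, i.e. Q = 735/4.
Back-substituting: q_A = (202 − 735/4) = 73/4, q_Y = (328 − 735/4) = 577/4, q_T = (205 − 735/4) = 85/4.
Price P = 334 - 735/4 = 601/4.
Yarrow's profit: (601/4 - 6)·(577/4) = 20808.0625.

20808.06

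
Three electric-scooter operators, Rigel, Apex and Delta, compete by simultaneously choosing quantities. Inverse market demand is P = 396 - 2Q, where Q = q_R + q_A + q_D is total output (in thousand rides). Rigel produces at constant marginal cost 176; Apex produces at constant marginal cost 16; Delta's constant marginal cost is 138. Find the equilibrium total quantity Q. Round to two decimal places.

Rigel's profit: π_R = (396 - 2Q)q_R - (176q_R). Setting ∂π_R/∂q_R = 0: 220 - 4q_R - 2(q_A + q_D) = 0.
Apex's profit: π_A = (396 - 2Q)q_A - (16q_A). Setting ∂π_A/∂q_A = 0: 380 - 4q_A - 2(q_R + q_D) = 0.
Delta's first-order condition: 258 - 4q_D - 2(q_R + q_A) = 0.
Adding the 3 first-order conditions: 858 − 8Q = 0, so Q = 429/4.
Back-substituting: q_R = (220 − 429/2)/2 = 11/4, q_A = (380 − 429/2)/2 = 331/4, q_D = (258 − 429/2)/2 = 87/4.
Total output Q = 11/4 + 331/4 + 87/4 = 429/4.

107.25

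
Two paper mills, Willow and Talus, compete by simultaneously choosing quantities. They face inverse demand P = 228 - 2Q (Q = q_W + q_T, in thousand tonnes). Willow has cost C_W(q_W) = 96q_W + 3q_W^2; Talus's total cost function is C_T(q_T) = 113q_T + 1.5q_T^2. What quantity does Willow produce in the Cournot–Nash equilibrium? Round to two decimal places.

Willow's profit: π_W = (228 - 2Q)q_W - (96q_W + 3q_W²). Setting ∂π_W/∂q_W = 0: 132 - 10q_W - 2(q_T) = 0.
Talus's first-order condition: 115 - 7q_T - 2(q_W) = 0.
Best responses: q_W = (132 - 2q_T)/10, q_T = (115 - 2q_W)/7.
Solving the pair: q_W = 347/33, q_T = 443/33.

10.52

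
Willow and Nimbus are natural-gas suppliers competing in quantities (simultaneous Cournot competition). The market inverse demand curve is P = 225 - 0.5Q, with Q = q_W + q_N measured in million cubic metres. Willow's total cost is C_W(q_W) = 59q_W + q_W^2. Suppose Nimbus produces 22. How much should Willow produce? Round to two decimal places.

With the rival's output fixed at 22, Willow's profit is π_W = (225 - (1/2)·22 - (1/2)q_W)q_W - (59q_W + q_W²) = (214 - (1/2)q_W)q_W - (59q_W + q_W²).
∂π_W/∂q_W = 155 - 3q_W = 0, so q_W = 155/3.

51.67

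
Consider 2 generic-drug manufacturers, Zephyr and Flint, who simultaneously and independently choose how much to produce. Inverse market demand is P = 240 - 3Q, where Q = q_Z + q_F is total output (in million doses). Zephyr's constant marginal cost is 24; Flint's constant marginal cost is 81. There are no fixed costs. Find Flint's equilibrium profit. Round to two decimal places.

Zephyr's profit: π_Z = (240 - 3Q)q_Z - (24q_Z). Setting ∂π_Z/∂q_Z = 0: 216 - 6q_Z - 3(q_F) = 0.
Flint's first-order condition: 159 - 6q_F - 3(q_Z) = 0.
Rearranging gives the reaction functions q_Z = (216 - 3q_F)/6 and q_F = (159 - 3q_Z)/6.
Solving the pair: q_Z = 91/3, q_F = 34/3.
Price P = 240 - 3·(125/3) = 115.
Flint's profit: (115 - 81)·(34/3) = 1156/3.

385.33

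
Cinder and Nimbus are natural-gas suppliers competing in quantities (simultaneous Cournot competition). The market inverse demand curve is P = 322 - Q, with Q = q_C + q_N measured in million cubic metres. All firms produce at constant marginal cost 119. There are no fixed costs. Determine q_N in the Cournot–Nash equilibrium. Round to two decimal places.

67.67

A representative firm's profit is π_i = q_i(322 - Q) - 119q_i.
First-order condition (treating rivals' output as given): 203 - 2q_i - q_j = 0.
By symmetry each firm produces the same amount; substituting q_j = q_i yields q_i = 203/3.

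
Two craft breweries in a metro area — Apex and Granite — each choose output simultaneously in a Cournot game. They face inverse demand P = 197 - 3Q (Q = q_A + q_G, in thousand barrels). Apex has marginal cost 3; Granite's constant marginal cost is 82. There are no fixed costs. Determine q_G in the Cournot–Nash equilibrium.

4

Apex's profit: π_A = (197 - 3Q)q_A - (3q_A). Setting ∂π_A/∂q_A = 0: 194 - 6q_A - 3(q_G) = 0.
Granite's first-order condition: 115 - 6q_G - 3(q_A) = 0.
So q_A = (194 - 3q_G)/6 and q_G = (115 - 3q_A)/6.
Solving the pair: q_A = 91/3, q_G = 4.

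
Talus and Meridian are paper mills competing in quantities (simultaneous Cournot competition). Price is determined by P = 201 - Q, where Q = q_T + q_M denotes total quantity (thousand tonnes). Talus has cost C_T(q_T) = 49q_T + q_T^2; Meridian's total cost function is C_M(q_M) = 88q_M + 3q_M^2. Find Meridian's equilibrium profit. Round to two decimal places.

Talus's profit: π_T = (201 - Q)q_T - (49q_T + q_T²). Setting ∂π_T/∂q_T = 0: 152 - 4q_T - (q_M) = 0.
Meridian's profit: π_M = (201 - Q)q_M - (88q_M + 3q_M²). Setting ∂π_M/∂q_M = 0: 113 - 8q_M - (q_T) = 0.
So q_T = (152 - q_M)/4 and q_M = (113 - q_T)/8.
Substituting one into the other gives q_T = 1103/31 and q_M = 300/31.
Price P = 201 - 1403/31 = 155.7419.
Meridian's profit: 155.7419·(300/31) - 88·(300/31) - 3(300/31)² = 374.6098.

374.61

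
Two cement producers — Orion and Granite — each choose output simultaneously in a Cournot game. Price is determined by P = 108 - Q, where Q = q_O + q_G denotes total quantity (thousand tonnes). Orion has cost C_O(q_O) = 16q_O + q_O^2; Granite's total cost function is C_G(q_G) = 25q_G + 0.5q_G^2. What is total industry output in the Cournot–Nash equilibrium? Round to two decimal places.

Orion's profit: π_O = (108 - Q)q_O - (16q_O + q_O²). Setting ∂π_O/∂q_O = 0: 92 - 4q_O - (q_G) = 0.
Granite's first-order condition: 83 - 3q_G - (q_O) = 0.
Rearranging gives the reaction functions q_O = (92 - q_G)/4 and q_G = (83 - q_O)/3.
Substituting one into the other gives q_O = 193/11 and q_G = 240/11.
Total output Q = 193/11 + 240/11 = 433/11.

39.36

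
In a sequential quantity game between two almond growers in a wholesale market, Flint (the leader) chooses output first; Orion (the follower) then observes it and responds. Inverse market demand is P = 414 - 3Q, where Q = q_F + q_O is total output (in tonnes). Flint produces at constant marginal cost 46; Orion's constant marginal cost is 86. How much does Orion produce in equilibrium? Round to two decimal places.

20.67

Solve by backward induction. Given q_F, the follower Orion maximises π_O = (414 - 3q_F - 3q_O)q_O - 86q_O.
Follower FOC: 328 - 3q_F - 6q_O = 0, so q_O(q_F) = (328 - 3q_F)/6.
The leader anticipates this reaction. Substituting into P = 414 - 3Q gives P = 250 - (3/2)q_F, so π_F = (250 - (3/2)q_F)q_F - 46q_F.
Leader FOC: 204 - 3q_F = 0, so q_F = 68.
Then q_O = (328 - 3·68)/6 = 62/3.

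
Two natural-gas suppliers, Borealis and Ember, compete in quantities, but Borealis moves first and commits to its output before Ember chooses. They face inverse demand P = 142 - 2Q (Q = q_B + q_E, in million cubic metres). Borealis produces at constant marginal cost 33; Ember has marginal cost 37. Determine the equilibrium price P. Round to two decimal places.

61.25

Solve by backward induction. Given q_B, the follower Ember maximises π_E = (142 - 2q_B - 2q_E)q_E - 37q_E.
Setting the follower's marginal profit to zero, 105 - 2q_B - 4q_E = 0, i.e. q_E = (105 - 2q_B)/4.
The leader anticipates this reaction. Substituting into P = 142 - 2Q gives P = 179/2 - q_B, so π_B = (179/2 - q_B)q_B - 33q_B.
Maximising: ∂π_B/∂q_B = 113/2 - 2q_B = 0, giving q_B = 113/4.
Then q_E = (105 - 2·(113/4))/4 = 97/8.
Total output Q = 323/8, so price P = 142 - 2·(323/8) = 245/4.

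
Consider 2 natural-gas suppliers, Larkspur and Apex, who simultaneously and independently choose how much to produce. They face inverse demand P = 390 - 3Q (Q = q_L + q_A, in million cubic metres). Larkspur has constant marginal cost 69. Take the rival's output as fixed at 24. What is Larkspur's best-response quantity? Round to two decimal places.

With the rival's output fixed at 24, Larkspur's profit is π_L = (390 - 3·24 - 3q_L)q_L - (69q_L) = (318 - 3q_L)q_L - (69q_L).
∂π_L/∂q_L = 249 - 6q_L = 0, so q_L = 83/2.

41.50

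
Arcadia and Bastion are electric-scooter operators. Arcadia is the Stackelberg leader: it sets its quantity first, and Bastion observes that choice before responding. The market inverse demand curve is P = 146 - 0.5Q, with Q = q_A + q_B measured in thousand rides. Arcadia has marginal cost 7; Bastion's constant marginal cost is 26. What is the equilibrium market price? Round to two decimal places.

The follower Bastion best-responds to any q_A: π_B = (146 - 0.5Q)q_B - 26q_B.
∂π_B/∂q_B = 120 - (1/2)q_A - q_B = 0 gives the reaction function q_B = (120 - (1/2)q_A).
Arcadia substitutes q_B(q_A) into its own profit: π_A = q_A(146 - (1/2)q_A - (120 - (1/2)q_A)/2) - 7q_A = (86 - (1/4)q_A)q_A - 7q_A.
Leader FOC: 79 - (1/2)q_A = 0, so q_A = 158.
Then q_B = (120 - (1/2)·158) = 41.
Total output Q = 199, so price P = 146 - (1/2)·199 = 93/2.

46.50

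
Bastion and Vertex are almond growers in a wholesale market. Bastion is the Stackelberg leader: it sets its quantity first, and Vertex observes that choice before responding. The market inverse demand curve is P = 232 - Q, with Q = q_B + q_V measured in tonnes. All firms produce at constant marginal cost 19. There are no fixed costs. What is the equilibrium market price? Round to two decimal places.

72.25

The follower Vertex best-responds to any q_B: π_V = (232 - Q)q_V - 19q_V.
Follower FOC: 213 - q_B - 2q_V = 0, so q_V(q_B) = (213 - q_B)/2.
Bastion substitutes q_V(q_B) into its own profit: π_B = q_B(232 - q_B - (213 - q_B)/2) - 19q_B = (251/2 - (1/2)q_B)q_B - 19q_B.
Maximising: ∂π_B/∂q_B = 213/2 - q_B = 0, giving q_B = 213/2.
Then q_V = (213 - 213/2)/2 = 213/4.
Total output Q = 639/4, so price P = 232 - 639/4 = 289/4.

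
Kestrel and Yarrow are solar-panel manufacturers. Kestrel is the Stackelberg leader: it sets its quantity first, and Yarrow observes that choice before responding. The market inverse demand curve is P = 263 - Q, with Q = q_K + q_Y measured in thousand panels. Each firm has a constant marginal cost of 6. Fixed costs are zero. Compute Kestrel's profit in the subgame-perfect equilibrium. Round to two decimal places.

Solve by backward induction. Given q_K, the follower Yarrow maximises π_Y = (263 - q_K - q_Y)q_Y - 6q_Y.
Follower FOC: 257 - q_K - 2q_Y = 0, so q_Y(q_K) = (257 - q_K)/2.
Kestrel substitutes q_Y(q_K) into its own profit: π_K = q_K(263 - q_K - (257 - q_K)/2) - 6q_K = (269/2 - (1/2)q_K)q_K - 6q_K.
The leader's first-order condition 257/2 - q_K = 0 yields q_K = 257/2.
Then q_Y = (257 - 257/2)/2 = 257/4.
Price P = 263 - 771/4 = 281/4.
Kestrel's profit: (281/4 - 6)·(257/2) = 8256.1250.

8256.13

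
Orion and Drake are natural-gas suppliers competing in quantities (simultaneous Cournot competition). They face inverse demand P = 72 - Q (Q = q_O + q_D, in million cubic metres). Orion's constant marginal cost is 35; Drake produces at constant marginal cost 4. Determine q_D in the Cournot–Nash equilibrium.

Orion's profit: π_O = (72 - Q)q_O - (35q_O). Setting ∂π_O/∂q_O = 0: 37 - 2q_O - (q_D) = 0.
Drake's profit: π_D = (72 - Q)q_D - (4q_D). Setting ∂π_D/∂q_D = 0: 68 - 2q_D - (q_O) = 0.
So q_O = (37 - q_D)/2 and q_D = (68 - q_O)/2.
Substituting one into the other gives q_O = 2 and q_D = 33.

33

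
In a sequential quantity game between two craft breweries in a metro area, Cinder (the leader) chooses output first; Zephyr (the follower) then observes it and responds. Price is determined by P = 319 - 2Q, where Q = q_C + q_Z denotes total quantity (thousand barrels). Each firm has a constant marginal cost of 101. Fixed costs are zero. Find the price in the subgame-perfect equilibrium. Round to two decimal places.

155.50

The follower Zephyr best-responds to any q_C: π_Z = (319 - 2Q)q_Z - 101q_Z.
Follower FOC: 218 - 2q_C - 4q_Z = 0, so q_Z(q_C) = (218 - 2q_C)/4.
Cinder substitutes q_Z(q_C) into its own profit: π_C = q_C(319 - 2q_C - (218 - 2q_C)/2) - 101q_C = (210 - q_C)q_C - 101q_C.
The leader's first-order condition 109 - 2q_C = 0 yields q_C = 109/2.
Then q_Z = (218 - 2·(109/2))/4 = 109/4.
Total output Q = 327/4, so price P = 319 - 2·(327/4) = 311/2.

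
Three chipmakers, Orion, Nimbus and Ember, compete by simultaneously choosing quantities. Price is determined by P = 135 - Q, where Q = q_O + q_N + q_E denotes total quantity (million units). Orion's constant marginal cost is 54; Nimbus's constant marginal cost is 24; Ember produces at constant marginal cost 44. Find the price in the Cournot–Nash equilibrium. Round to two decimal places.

64.25

Orion's profit: π_O = (135 - Q)q_O - (54q_O). Setting ∂π_O/∂q_O = 0: 81 - 2q_O - (q_N + q_E) = 0.
Nimbus's first-order condition: 111 - 2q_N - (q_O + q_E) = 0.
Ember's profit: π_E = (135 - Q)q_E - (44q_E). Setting ∂π_E/∂q_E = 0: 91 - 2q_E - (q_O + q_N) = 0.
Adding the 3 first-order conditions: 283 − 4Q = 0, so Q = 283/4.
Back-substituting: q_O = (81 − 283/4) = 41/4, q_N = (111 − 283/4) = 161/4, q_E = (91 − 283/4) = 81/4.
Total output Q = 283/4, so price P = 135 - 283/4 = 257/4.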